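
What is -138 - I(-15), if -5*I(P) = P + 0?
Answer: -141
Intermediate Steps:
I(P) = -P/5 (I(P) = -(P + 0)/5 = -P/5)
-138 - I(-15) = -138 - (-1)*(-15)/5 = -138 - 1*3 = -138 - 3 = -141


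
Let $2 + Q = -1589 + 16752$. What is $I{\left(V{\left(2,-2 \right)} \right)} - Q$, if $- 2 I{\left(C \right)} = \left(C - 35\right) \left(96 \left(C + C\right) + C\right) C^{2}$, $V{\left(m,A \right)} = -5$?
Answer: $-497661$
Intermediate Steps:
$Q = 15161$ ($Q = -2 + \left(-1589 + 16752\right) = -2 + 15163 = 15161$)
$I{\left(C \right)} = - \frac{193 C^{3} \left(-35 + C\right)}{2}$ ($I{\left(C \right)} = - \frac{\left(C - 35\right) \left(96 \left(C + C\right) + C\right) C^{2}}{2} = - \frac{\left(-35 + C\right) \left(96 \cdot 2 C + C\right) C^{2}}{2} = - \frac{\left(-35 + C\right) \left(192 C + C\right) C^{2}}{2} = - \frac{\left(-35 + C\right) 193 C C^{2}}{2} = - \frac{193 C \left(-35 + C\right) C^{2}}{2} = - \frac{193 C^{3} \left(-35 + C\right)}{2}$)
$I{\left(V{\left(2,-2 \right)} \right)} - Q = \frac{193 \left(-5\right)^{3} \left(35 - -5\right)}{2} - 15161 = \frac{193}{2} \left(-125\right) \left(35 + 5\right) - 15161 = \frac{193}{2} \left(-125\right) 40 - 15161 = -482500 - 15161 = -497661$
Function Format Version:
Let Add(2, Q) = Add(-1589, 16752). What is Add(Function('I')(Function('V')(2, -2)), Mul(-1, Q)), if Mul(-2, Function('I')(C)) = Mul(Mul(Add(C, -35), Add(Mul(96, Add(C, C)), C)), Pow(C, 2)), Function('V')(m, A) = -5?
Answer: -497661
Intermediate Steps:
Q = 15161 (Q = Add(-2, Add(-1589, 16752)) = Add(-2, 15163) = 15161)
Function('I')(C) = Mul(Rational(-193, 2), Pow(C, 3), Add(-35, C)) (Function('I')(C) = Mul(Rational(-1, 2), Mul(Mul(Add(C, -35), Add(Mul(96, Add(C, C)), C)), Pow(C, 2))) = Mul(Rational(-1, 2), Mul(Mul(Add(-35, C), Add(Mul(96, Mul(2, C)), C)), Pow(C, 2))) = Mul(Rational(-1, 2), Mul(Mul(Add(-35, C), Add(Mul(192, C), C)), Pow(C, 2))) = Mul(Rational(-1, 2), Mul(Mul(Add(-35, C), Mul(193, C)), Pow(C, 2))) = Mul(Rational(-1, 2), Mul(Mul(193, C, Add(-35, C)), Pow(C, 2))) = Mul(Rational(-1, 2), Mul(193, Pow(C, 3), Add(-35, C))) = Mul(Rational(-193, 2), Pow(C, 3), Add(-35, C)))
Add(Function('I')(Function('V')(2, -2)), Mul(-1, Q)) = Add(Mul(Rational(193, 2), Pow(-5, 3), Add(35, Mul(-1, -5))), Mul(-1, 15161)) = Add(Mul(Rational(193, 2), -125, Add(35, 5)), -15161) = Add(Mul(Rational(193, 2), -125, 40), -15161) = Add(-482500, -15161) = -497661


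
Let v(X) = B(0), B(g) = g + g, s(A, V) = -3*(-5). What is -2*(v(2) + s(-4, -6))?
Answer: -30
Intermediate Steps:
s(A, V) = 15
B(g) = 2*g
v(X) = 0 (v(X) = 2*0 = 0)
-2*(v(2) + s(-4, -6)) = -2*(0 + 15) = -2*15 = -30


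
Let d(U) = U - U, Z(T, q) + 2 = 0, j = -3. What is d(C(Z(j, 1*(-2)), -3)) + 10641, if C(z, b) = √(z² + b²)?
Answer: 10641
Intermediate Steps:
Z(T, q) = -2 (Z(T, q) = -2 + 0 = -2)
C(z, b) = √(b² + z²)
d(U) = 0
d(C(Z(j, 1*(-2)), -3)) + 10641 = 0 + 10641 = 10641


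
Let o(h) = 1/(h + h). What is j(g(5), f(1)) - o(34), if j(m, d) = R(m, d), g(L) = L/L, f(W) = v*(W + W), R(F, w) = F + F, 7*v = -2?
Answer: 135/68 ≈ 1.9853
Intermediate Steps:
v = -2/7 (v = (⅐)*(-2) = -2/7 ≈ -0.28571)
R(F, w) = 2*F
f(W) = -4*W/7 (f(W) = -2*(W + W)/7 = -4*W/7)
g(L) = 1
j(m, d) = 2*m
o(h) = 1/(2*h)
j(g(5), f(1)) - o(34) = 2*1 - 1/(2*34) = 2 - 1/(2*34) = 2 - 1*1/68 = 2 - 1/68 = 135/68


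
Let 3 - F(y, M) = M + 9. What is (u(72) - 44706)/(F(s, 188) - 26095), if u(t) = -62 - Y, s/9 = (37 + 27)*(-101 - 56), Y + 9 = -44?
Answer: 14905/8763 ≈ 1.7009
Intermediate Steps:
Y = -53 (Y = -9 - 44 = -53)
s = -90432 (s = 9*((37 + 27)*(-101 - 56)) = 9*(64*(-157)) = 9*(-10048) = -90432)
F(y, M) = -6 - M (F(y, M) = 3 - (M + 9) = 3 - (9 + M) = 3 + (-9 - M) = -6 - M)
u(t) = -9 (u(t) = -62 - 1*(-53) = -62 + 53 = -9)
(u(72) - 44706)/(F(s, 188) - 26095) = (-9 - 44706)/((-6 - 1*188) - 26095) = -44715/((-6 - 188) - 26095) = -44715/(-194 - 26095) = -44715/(-26289) = -44715*(-1/26289) = 14905/8763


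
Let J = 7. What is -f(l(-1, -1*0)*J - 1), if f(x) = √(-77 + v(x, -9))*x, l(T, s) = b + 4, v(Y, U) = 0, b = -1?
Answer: -20*I*√77 ≈ -175.5*I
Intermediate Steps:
l(T, s) = 3 (l(T, s) = -1 + 4 = 3)
f(x) = I*x*√77 (f(x) = √(-77 + 0)*x = √(-77)*x = (I*√77)*x = I*x*√77)
-f(l(-1, -1*0)*J - 1) = -I*(3*7 - 1)*√77 = -I*(21 - 1)*√77 = -I*20*√77 = -20*I*√77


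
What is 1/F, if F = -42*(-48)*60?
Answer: 1/120960 ≈ 8.2672e-6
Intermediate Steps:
F = 120960 (F = 2016*60 = 120960)
1/F = 1/120960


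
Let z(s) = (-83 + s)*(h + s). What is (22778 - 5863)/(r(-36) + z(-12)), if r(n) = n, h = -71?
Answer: 16915/7849 ≈ 2.1551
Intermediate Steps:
z(s) = (-83 + s)*(-71 + s)
(22778 - 5863)/(r(-36) + z(-12)) = (22778 - 5863)/(-36 + (5893 + (-12)² - 154*(-12))) = 16915/(-36 + (5893 + 144 + 1848)) = 16915/(-36 + 7885) = 16915/7849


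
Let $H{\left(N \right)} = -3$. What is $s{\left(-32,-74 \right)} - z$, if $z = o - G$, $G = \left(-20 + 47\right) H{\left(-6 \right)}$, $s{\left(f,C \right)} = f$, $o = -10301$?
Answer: $10188$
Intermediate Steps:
$G = -81$ ($G = \left(-20 + 47\right) \left(-3\right) = 27 \left(-3\right) = -81$)
$z = -10220$ ($z = -10301 - -81 = -10301 + 81 = -10220$)
$s{\left(-32,-74 \right)} - z = -32 - -10220 = -32 + 10220 = 10188$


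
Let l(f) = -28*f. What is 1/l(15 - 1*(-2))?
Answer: -1/476 ≈ -0.0021008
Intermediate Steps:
1/l(15 - 1*(-2)) = 1/(-28*(15 - 1*(-2))) = 1/(-28*(15 + 2)) = 1/(-28*17) = 1/(-476) = -1/476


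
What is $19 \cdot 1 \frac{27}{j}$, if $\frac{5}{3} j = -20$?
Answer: $- \frac{171}{4} \approx -42.75$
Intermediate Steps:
$j = -12$ ($j = \frac{3}{5} \left(-20\right) = -12$)
$19 \cdot 1 \frac{27}{j} = 19 \cdot 1 \frac{27}{-12} = 19 \cdot 27 \left(- \frac{1}{12}\right) = 19 \left(- \frac{9}{4}\right) = - \frac{171}{4}$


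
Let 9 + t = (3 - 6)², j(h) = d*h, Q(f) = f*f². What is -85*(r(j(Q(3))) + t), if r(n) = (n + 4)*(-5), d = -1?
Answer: -9775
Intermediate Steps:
Q(f) = f³
j(h) = -h
t = 0 (t = -9 + (3 - 6)² = -9 + (-3)² = -9 + 9 = 0)
r(n) = -20 - 5*n (r(n) = (4 + n)*(-5) = -20 - 5*n)
-85*(r(j(Q(3))) + t) = -85*((-20 - (-5)*3³) + 0) = -85*((-20 - (-5)*27) + 0) = -85*((-20 - 5*(-27)) + 0) = -85*((-20 + 135) + 0) = -85*(115 + 0) = -85*115 = -9775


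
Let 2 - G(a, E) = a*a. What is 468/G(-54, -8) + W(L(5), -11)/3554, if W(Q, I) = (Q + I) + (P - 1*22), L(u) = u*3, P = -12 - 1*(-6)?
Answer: -433302/2589089 ≈ -0.16736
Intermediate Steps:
P = -6 (P = -12 + 6 = -6)
L(u) = 3*u
W(Q, I) = -28 + I + Q (W(Q, I) = (Q + I) + (-6 - 1*22) = (I + Q) + (-6 - 22) = (I + Q) - 28 = -28 + I + Q)
G(a, E) = 2 - a² (G(a, E) = 2 - a*a = 2 - a²)
468/G(-54, -8) + W(L(5), -11)/3554 = 468/(2 - 1*(-54)²) + (-28 - 11 + 3*5)/3554 = 468/(2 - 1*2916) + (-28 - 11 + 15)*(1/3554) = 468/(2 - 2916) - 24*1/3554 = 468/(-2914) - 12/1777 = 468*(-1/2914) - 12/1777 = -234/1457 - 12/1777 = -433302/2589089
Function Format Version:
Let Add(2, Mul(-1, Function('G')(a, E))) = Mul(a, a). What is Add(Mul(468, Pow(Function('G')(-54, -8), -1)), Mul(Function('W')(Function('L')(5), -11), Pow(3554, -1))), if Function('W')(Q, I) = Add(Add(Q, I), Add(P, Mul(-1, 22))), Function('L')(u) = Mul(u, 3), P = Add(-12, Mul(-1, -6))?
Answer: Rational(-433302, 2589089) ≈ -0.16736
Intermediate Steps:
P = -6 (P = Add(-12, 6) = -6)
Function('L')(u) = Mul(3, u)
Function('W')(Q, I) = Add(-28, I, Q) (Function('W')(Q, I) = Add(Add(Q, I), Add(-6, Mul(-1, 22))) = Add(Add(I, Q), Add(-6, -22)) = Add(Add(I, Q), -28) = Add(-28, I, Q))
Function('G')(a, E) = Add(2, Mul(-1, Pow(a, 2))) (Function('G')(a, E) = Add(2, Mul(-1, Mul(a, a))) = Add(2, Mul(-1, Pow(a, 2))))
Add(Mul(468, Pow(Function('G')(-54, -8), -1)), Mul(Function('W')(Function('L')(5), -11), Pow(3554, -1))) = Add(Mul(468, Pow(Add(2, Mul(-1, Pow(-54, 2))), -1)), Mul(Add(-28, -11, Mul(3, 5)), Pow(3554, -1))) = Add(Mul(468, Pow(Add(2, Mul(-1, 2916)), -1)), Mul(Add(-28, -11, 15), Rational(1, 3554))) = Add(Mul(468, Pow(Add(2, -2916), -1)), Mul(-24, Rational(1, 3554))) = Add(Mul(468, Pow(-2914, -1)), Rational(-12, 1777)) = Add(Mul(468, Rational(-1, 2914)), Rational(-12, 1777)) = Add(Rational(-234, 1457), Rational(-12, 1777)) = Rational(-433302, 2589089)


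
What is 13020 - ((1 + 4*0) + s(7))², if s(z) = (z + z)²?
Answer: -25789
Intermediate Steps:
s(z) = 4*z² (s(z) = (2*z)² = 4*z²)
13020 - ((1 + 4*0) + s(7))² = 13020 - ((1 + 4*0) + 4*7²)² = 13020 - ((1 + 0) + 4*49)² = 13020 - (1 + 196)² = 13020 - 1*197² = 13020 - 1*38809 = 13020 - 38809 = -25789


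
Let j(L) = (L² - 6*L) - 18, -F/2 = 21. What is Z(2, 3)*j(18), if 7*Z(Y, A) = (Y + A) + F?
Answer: -7326/7 ≈ -1046.6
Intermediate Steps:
F = -42 (F = -2*21 = -42)
j(L) = -18 + L² - 6*L
Z(Y, A) = -6 + A/7 + Y/7 (Z(Y, A) = ((Y + A) - 42)/7 = ((A + Y) - 42)/7 = (-42 + A + Y)/7 = -6 + A/7 + Y/7)
Z(2, 3)*j(18) = (-6 + (⅐)*3 + (⅐)*2)*(-18 + 18² - 6*18) = (-6 + 3/7 + 2/7)*(-18 + 324 - 108) = -37/7*198 = -7326/7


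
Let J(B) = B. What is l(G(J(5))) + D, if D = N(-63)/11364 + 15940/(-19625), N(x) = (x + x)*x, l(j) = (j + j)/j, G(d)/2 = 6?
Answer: 14022603/7433950 ≈ 1.8863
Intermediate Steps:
G(d) = 12 (G(d) = 2*6 = 12)
l(j) = 2 (l(j) = (2*j)/j = 2)
N(x) = 2*x² (N(x) = (2*x)*x = 2*x²)
D = -845297/7433950 (D = (2*(-63)²)/11364 + 15940/(-19625) = (2*3969)*(1/11364) + 15940*(-1/19625) = 7938*(1/11364) - 3188/3925 = 1323/1894 - 3188/3925 = -845297/7433950 ≈ -0.11371)
l(G(J(5))) + D = 2 - 845297/7433950 = 14022603/7433950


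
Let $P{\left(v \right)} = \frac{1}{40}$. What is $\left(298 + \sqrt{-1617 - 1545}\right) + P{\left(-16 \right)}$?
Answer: $\frac{11921}{40} + i \sqrt{3162} \approx 298.02 + 56.232 i$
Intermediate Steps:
$P{\left(v \right)} = \frac{1}{40}$
$\left(298 + \sqrt{-1617 - 1545}\right) + P{\left(-16 \right)} = \left(298 + \sqrt{-1617 - 1545}\right) + \frac{1}{40} = \left(298 + \sqrt{-3162}\right) + \frac{1}{40} = \left(298 + i \sqrt{3162}\right) + \frac{1}{40} = \frac{11921}{40} + i \sqrt{3162}$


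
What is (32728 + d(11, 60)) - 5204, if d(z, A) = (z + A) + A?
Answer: 27655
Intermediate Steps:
d(z, A) = z + 2*A (d(z, A) = (A + z) + A = z + 2*A)
(32728 + d(11, 60)) - 5204 = (32728 + (11 + 2*60)) - 5204 = (32728 + (11 + 120)) - 5204 = (32728 + 131) - 5204 = 32859 - 5204 = 27655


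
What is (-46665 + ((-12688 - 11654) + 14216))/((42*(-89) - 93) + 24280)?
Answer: -56791/20449 ≈ -2.7772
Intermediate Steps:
(-46665 + ((-12688 - 11654) + 14216))/((42*(-89) - 93) + 24280) = (-46665 + (-24342 + 14216))/((-3738 - 93) + 24280) = (-46665 - 10126)/(-3831 + 24280) = -56791/20449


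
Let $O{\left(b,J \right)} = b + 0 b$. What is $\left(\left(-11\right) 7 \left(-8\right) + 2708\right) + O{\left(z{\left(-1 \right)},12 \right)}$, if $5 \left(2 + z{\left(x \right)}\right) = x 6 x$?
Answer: $\frac{16616}{5} \approx 3323.2$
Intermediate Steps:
$z{\left(x \right)} = -2 + \frac{6 x^{2}}{5}$ ($z{\left(x \right)} = -2 + \frac{x 6 x}{5} = -2 + \frac{6 x x}{5} = -2 + \frac{6 x^{2}}{5}$)
$O{\left(b,J \right)} = b$ ($O{\left(b,J \right)} = b + 0 = b$)
$\left(\left(-11\right) 7 \left(-8\right) + 2708\right) + O{\left(z{\left(-1 \right)},12 \right)} = \left(\left(-11\right) 7 \left(-8\right) + 2708\right) - \left(2 - \frac{6 \left(-1\right)^{2}}{5}\right) = \left(\left(-77\right) \left(-8\right) + 2708\right) + \left(-2 + \frac{6}{5} \cdot 1\right) = \left(616 + 2708\right) + \left(-2 + \frac{6}{5}\right) = 3324 - \frac{4}{5} = \frac{16616}{5}$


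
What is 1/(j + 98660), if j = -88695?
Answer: 1/9965 ≈ 0.00010035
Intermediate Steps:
1/(j + 98660) = 1/(-88695 + 98660) = 1/9965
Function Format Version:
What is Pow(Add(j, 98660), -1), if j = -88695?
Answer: Rational(1, 9965) ≈ 0.00010035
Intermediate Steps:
Pow(Add(j, 98660), -1) = Pow(Add(-88695, 98660), -1) = Pow(9965, -1) = Rational(1, 9965)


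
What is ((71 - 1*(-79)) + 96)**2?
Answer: 60516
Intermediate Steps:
((71 - 1*(-79)) + 96)**2 = ((71 + 79) + 96)**2 = (150 + 96)**2 = 246**2 = 60516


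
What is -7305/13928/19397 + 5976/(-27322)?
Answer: -807342104613/3690675103976 ≈ -0.21875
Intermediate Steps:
-7305/13928/19397 + 5976/(-27322) = -7305*1/13928*(1/19397) + 5976*(-1/27322) = -7305/13928*1/19397 - 2988/13661 = -7305/270161416 - 2988/13661 = -807342104613/3690675103976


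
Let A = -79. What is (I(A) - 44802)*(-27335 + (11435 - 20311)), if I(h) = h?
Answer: 1625185891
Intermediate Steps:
(I(A) - 44802)*(-27335 + (11435 - 20311)) = (-79 - 44802)*(-27335 + (11435 - 20311)) = -44881*(-27335 - 8876) = -44881*(-36211) = 1625185891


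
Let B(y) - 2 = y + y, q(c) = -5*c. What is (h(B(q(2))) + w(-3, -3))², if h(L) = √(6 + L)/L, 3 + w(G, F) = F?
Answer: (54 + I*√3)²/81 ≈ 35.963 + 2.3094*I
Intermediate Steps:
w(G, F) = -3 + F
B(y) = 2 + 2*y (B(y) = 2 + (y + y) = 2 + 2*y)
h(L) = √(6 + L)/L
(h(B(q(2))) + w(-3, -3))² = (√(6 + (2 + 2*(-5*2)))/(2 + 2*(-5*2)) + (-3 - 3))² = (√(6 + (2 + 2*(-10)))/(2 + 2*(-10)) - 6)² = (√(6 + (2 - 20))/(2 - 20) - 6)² = (√(6 - 18)/(-18) - 6)² = (-I*√3/9 - 6)² = (-6 - I*√3/9)²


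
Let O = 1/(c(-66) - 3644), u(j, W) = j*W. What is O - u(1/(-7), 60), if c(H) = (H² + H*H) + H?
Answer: 300127/35014 ≈ 8.5716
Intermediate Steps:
c(H) = H + 2*H² (c(H) = (H² + H²) + H = 2*H² + H = H + 2*H²)
u(j, W) = W*j
O = 1/5002 (O = 1/(-66*(1 + 2*(-66)) - 3644) = 1/(-66*(1 - 132) - 3644) = 1/(-66*(-131) - 3644) = 1/(8646 - 3644) = 1/5002 ≈ 0.00019992)
O - u(1/(-7), 60) = 1/5002 - 60/(-7) = 1/5002 - 60*(-1)/7 = 1/5002 - 1*(-60/7) = 1/5002 + 60/7 = 300127/35014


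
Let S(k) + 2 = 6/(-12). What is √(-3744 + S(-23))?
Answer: I*√14986/2 ≈ 61.209*I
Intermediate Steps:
S(k) = -5/2 (S(k) = -2 + 6/(-12) = -2 + 6*(-1/12) = -2 - ½ = -5/2)
√(-3744 + S(-23)) = √(-3744 - 5/2) = √(-7493/2) = I*√14986/2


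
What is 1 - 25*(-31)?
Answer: 776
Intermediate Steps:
1 - 25*(-31) = 1 + 775 = 776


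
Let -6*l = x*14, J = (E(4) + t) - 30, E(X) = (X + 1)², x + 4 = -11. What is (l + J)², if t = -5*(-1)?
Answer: 1225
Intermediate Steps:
x = -15 (x = -4 - 11 = -15)
E(X) = (1 + X)²
t = 5
J = 0 (J = ((1 + 4)² + 5) - 30 = (5² + 5) - 30 = (25 + 5) - 30 = 30 - 30 = 0)
l = 35 (l = -(-5)*14/2 = -⅙*(-210) = 35)
(l + J)² = (35 + 0)² = 35² = 1225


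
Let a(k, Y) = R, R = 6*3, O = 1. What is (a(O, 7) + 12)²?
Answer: 900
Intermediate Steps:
R = 18
a(k, Y) = 18
(a(O, 7) + 12)² = (18 + 12)² = 30² = 900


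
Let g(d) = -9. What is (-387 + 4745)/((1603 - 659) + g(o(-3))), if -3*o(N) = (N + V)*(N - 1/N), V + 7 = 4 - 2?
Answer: 4358/935 ≈ 4.6610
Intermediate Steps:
V = -5 (V = -7 + (4 - 2) = -7 + 2 = -5)
o(N) = -(-5 + N)*(N - 1/N)/3 (o(N) = -(N - 5)*(N - 1/N)/3 = -(-5 + N)*(N - 1/N)/3)
(-387 + 4745)/((1603 - 659) + g(o(-3))) = (-387 + 4745)/((1603 - 659) - 9) = 4358/(944 - 9) = 4358/935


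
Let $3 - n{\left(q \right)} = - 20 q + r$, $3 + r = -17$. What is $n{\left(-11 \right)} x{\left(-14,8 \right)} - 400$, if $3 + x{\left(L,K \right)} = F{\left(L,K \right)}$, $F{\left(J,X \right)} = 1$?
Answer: $-6$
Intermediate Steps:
$r = -20$ ($r = -3 - 17 = -20$)
$x{\left(L,K \right)} = -2$ ($x{\left(L,K \right)} = -3 + 1 = -2$)
$n{\left(q \right)} = 23 + 20 q$ ($n{\left(q \right)} = 3 - \left(- 20 q - 20\right) = 3 - \left(-20 - 20 q\right) = 3 + \left(20 + 20 q\right) = 23 + 20 q$)
$n{\left(-11 \right)} x{\left(-14,8 \right)} - 400 = \left(23 + 20 \left(-11\right)\right) \left(-2\right) - 400 = \left(23 - 220\right) \left(-2\right) - 400 = \left(-197\right) \left(-2\right) - 400 = 394 - 400 = -6$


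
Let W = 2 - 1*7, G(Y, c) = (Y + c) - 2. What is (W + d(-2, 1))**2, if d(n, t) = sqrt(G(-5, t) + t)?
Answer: (5 - I*sqrt(5))**2 ≈ 20.0 - 22.361*I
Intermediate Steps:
G(Y, c) = -2 + Y + c
d(n, t) = sqrt(-7 + 2*t) (d(n, t) = sqrt((-2 - 5 + t) + t) = sqrt((-7 + t) + t) = sqrt(-7 + 2*t))
W = -5 (W = 2 - 7 = -5)
(W + d(-2, 1))**2 = (-5 + sqrt(-7 + 2*1))**2 = (-5 + sqrt(-7 + 2))**2 = (-5 + sqrt(-5))**2 = (-5 + I*sqrt(5))**2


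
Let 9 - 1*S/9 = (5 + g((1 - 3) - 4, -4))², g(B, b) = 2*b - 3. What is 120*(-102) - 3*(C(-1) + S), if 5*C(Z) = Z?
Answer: -57552/5 ≈ -11510.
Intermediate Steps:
C(Z) = Z/5
g(B, b) = -3 + 2*b
S = -243 (S = 81 - 9*(5 + (-3 + 2*(-4)))² = 81 - 9*(5 + (-3 - 8))² = 81 - 9*(5 - 11)² = 81 - 9*(-6)² = 81 - 9*36 = 81 - 324 = -243)
120*(-102) - 3*(C(-1) + S) = 120*(-102) - 3*((⅕)*(-1) - 243) = -12240 - 3*(-⅕ - 243) = -12240 - 3*(-1216/5) = -12240 + 3648/5 = -57552/5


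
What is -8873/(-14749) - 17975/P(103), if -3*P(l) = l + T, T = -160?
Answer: -264944688/280231 ≈ -945.45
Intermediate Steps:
P(l) = 160/3 - l/3 (P(l) = -(l - 160)/3 = -(-160 + l)/3 = 160/3 - l/3)
-8873/(-14749) - 17975/P(103) = -8873/(-14749) - 17975/(160/3 - ⅓*103) = -8873*(-1/14749) - 17975/(160/3 - 103/3) = 8873/14749 - 17975/19 = -264944688/280231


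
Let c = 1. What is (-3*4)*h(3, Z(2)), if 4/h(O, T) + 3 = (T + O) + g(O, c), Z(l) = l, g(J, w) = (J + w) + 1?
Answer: -48/7 ≈ -6.8571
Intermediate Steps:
g(J, w) = 1 + J + w
h(O, T) = 4/(-1 + T + 2*O) (h(O, T) = 4/(-3 + ((T + O) + (1 + O + 1))) = 4/(-3 + ((O + T) + (2 + O))) = 4/(-3 + (2 + T + 2*O)) = 4/(-1 + T + 2*O))
(-3*4)*h(3, Z(2)) = (-3*4)*(4/(-1 + 2 + 2*3)) = -48/(-1 + 2 + 6) = -48/7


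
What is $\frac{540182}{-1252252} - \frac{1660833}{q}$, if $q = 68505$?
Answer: $- \frac{352797768971}{14297587210} \approx -24.675$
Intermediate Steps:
$\frac{540182}{-1252252} - \frac{1660833}{q} = \frac{540182}{-1252252} - \frac{1660833}{68505} = 540182 \left(- \frac{1}{1252252}\right) - \frac{553611}{22835} = - \frac{270091}{626126} - \frac{553611}{22835} = - \frac{352797768971}{14297587210}$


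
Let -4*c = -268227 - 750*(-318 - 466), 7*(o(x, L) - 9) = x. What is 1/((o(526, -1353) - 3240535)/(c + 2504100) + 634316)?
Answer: 22625463/14351662944100 ≈ 1.5765e-6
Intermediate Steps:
o(x, L) = 9 + x/7
c = -319773/4 (c = -(-268227 - 750*(-318 - 466))/4 = -(-268227 - 750*(-784))/4 = -(-268227 - 1*(-588000))/4 = -(-268227 + 588000)/4 = -¼*319773 = -319773/4 ≈ -79943.)
1/((o(526, -1353) - 3240535)/(c + 2504100) + 634316) = 1/(((9 + (⅐)*526) - 3240535)/(-319773/4 + 2504100) + 634316) = 1/(((9 + 526/7) - 3240535)/(9696627/4) + 634316) = 1/((589/7 - 3240535)*(4/9696627) + 634316) = 1/(-22683156/7*4/9696627 + 634316) = 1/(-30244208/22625463 + 634316) = 1/(14351662944100/22625463) = 22625463/14351662944100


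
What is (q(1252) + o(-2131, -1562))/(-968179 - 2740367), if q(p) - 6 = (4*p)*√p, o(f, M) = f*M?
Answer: -1664314/1854273 - 5008*√313/1854273 ≈ -0.94534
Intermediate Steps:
o(f, M) = M*f
q(p) = 6 + 4*p^(3/2) (q(p) = 6 + (4*p)*√p = 6 + 4*p^(3/2))
(q(1252) + o(-2131, -1562))/(-968179 - 2740367) = ((6 + 4*1252^(3/2)) - 1562*(-2131))/(-968179 - 2740367) = ((6 + 4*(2504*√313)) + 3328622)/(-3708546) = ((6 + 10016*√313) + 3328622)*(-1/3708546) = (3328628 + 10016*√313)*(-1/3708546) = -1664314/1854273 - 5008*√313/1854273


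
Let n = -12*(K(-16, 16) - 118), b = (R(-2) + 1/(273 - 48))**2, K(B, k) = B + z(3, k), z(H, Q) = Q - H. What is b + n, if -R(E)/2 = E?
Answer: 74319301/50625 ≈ 1468.0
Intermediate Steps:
R(E) = -2*E
K(B, k) = -3 + B + k (K(B, k) = B + (k - 1*3) = B + (k - 3) = B + (-3 + k) = -3 + B + k)
b = 811801/50625 (b = (-2*(-2) + 1/(273 - 48))**2 = (4 + 1/225)**2 = (901/225)**2 = 811801/50625 ≈ 16.036)
n = 1452 (n = -12*((-3 - 16 + 16) - 118) = -12*(-3 - 118) = -12*(-121) = 1452)
b + n = 811801/50625 + 1452 = 74319301/50625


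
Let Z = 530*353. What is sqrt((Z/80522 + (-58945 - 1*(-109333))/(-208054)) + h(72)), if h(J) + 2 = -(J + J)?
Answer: I*sqrt(51520785966124060443)/598318721 ≈ 11.997*I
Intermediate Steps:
Z = 187090
h(J) = -2 - 2*J (h(J) = -2 - (J + J) = -2 - 2*J)
sqrt((Z/80522 + (-58945 - 1*(-109333))/(-208054)) + h(72)) = sqrt((187090/80522 + (-58945 - 1*(-109333))/(-208054)) + (-2 - 2*72)) = sqrt((187090*(1/80522) + (-58945 + 109333)*(-1/208054)) + (-2 - 144)) = sqrt((93545/40261 + 50388*(-1/208054)) - 146) = sqrt((93545/40261 - 25194/104027) - 146) = sqrt(8716870081/4188231047 - 146) = sqrt(-602764862781/4188231047) = I*sqrt(51520785966124060443)/598318721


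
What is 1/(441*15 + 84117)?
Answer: 1/90732 ≈ 1.1021e-5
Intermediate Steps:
1/(441*15 + 84117) = 1/(6615 + 84117) = 1/90732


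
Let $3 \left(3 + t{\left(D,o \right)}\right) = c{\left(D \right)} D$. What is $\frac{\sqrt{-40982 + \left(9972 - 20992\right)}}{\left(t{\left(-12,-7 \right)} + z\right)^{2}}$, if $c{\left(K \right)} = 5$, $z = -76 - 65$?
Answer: $\frac{9 i \sqrt{642}}{26896} \approx 0.0084786 i$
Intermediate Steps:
$z = -141$
$t{\left(D,o \right)} = -3 + \frac{5 D}{3}$
$\frac{\sqrt{-40982 + \left(9972 - 20992\right)}}{\left(t{\left(-12,-7 \right)} + z\right)^{2}} = \frac{\sqrt{-40982 + \left(9972 - 20992\right)}}{\left(\left(-3 + \frac{5}{3} \left(-12\right)\right) - 141\right)^{2}} = \frac{\sqrt{-40982 + \left(9972 - 20992\right)}}{\left(\left(-3 - 20\right) - 141\right)^{2}} = \frac{\sqrt{-40982 - 11020}}{\left(-23 - 141\right)^{2}} = \frac{\sqrt{-52002}}{\left(-164\right)^{2}} = \frac{9 i \sqrt{642}}{26896}$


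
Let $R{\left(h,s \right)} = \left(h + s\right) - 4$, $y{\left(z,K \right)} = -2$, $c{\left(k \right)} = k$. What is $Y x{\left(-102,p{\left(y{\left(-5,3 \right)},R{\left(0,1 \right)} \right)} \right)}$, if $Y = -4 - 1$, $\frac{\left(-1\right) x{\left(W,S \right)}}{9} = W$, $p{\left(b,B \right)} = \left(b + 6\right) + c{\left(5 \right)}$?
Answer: $-4590$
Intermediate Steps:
$R{\left(h,s \right)} = -4 + h + s$ ($R{\left(h,s \right)} = \left(h + s\right) - 4 = -4 + h + s$)
$p{\left(b,B \right)} = 11 + b$ ($p{\left(b,B \right)} = \left(b + 6\right) + 5 = \left(6 + b\right) + 5 = 11 + b$)
$x{\left(W,S \right)} = - 9 W$
$Y = -5$
$Y x{\left(-102,p{\left(y{\left(-5,3 \right)},R{\left(0,1 \right)} \right)} \right)} = - 5 \left(\left(-9\right) \left(-102\right)\right) = \left(-5\right) 918 = -4590$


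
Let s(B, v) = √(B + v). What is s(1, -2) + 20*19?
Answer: 380 + I ≈ 380.0 + 1.0*I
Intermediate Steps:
s(1, -2) + 20*19 = √(1 - 2) + 20*19 = √(-1) + 380 = I + 380 = 380 + I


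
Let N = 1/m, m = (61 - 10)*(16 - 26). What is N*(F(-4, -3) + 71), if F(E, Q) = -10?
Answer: -61/510 ≈ -0.11961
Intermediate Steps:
m = -510 (m = 51*(-10) = -510)
N = -1/510 (N = 1/(-510) = -1/510 ≈ -0.0019608)
N*(F(-4, -3) + 71) = -(-10 + 71)/510 = -1/510*61 = -61/510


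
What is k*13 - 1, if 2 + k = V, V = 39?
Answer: 480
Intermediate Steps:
k = 37 (k = -2 + 39 = 37)
k*13 - 1 = 37*13 - 1 = 481 - 1 = 480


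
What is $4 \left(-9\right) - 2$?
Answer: $-38$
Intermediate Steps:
$4 \left(-9\right) - 2 = -36 - 2 = -38$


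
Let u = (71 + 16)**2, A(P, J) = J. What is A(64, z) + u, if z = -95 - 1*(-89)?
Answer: 7563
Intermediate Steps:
z = -6 (z = -95 + 89 = -6)
u = 7569 (u = 87**2 = 7569)
A(64, z) + u = -6 + 7569 = 7563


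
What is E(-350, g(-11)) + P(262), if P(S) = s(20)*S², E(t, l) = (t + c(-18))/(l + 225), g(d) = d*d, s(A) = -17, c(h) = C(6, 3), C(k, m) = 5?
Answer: -403764353/346 ≈ -1.1669e+6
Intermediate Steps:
c(h) = 5
g(d) = d²
E(t, l) = (5 + t)/(225 + l) (E(t, l) = (t + 5)/(l + 225) = (5 + t)/(225 + l))
P(S) = -17*S²
E(-350, g(-11)) + P(262) = (5 - 350)/(225 + (-11)²) - 17*262² = -345/(225 + 121) - 17*68644 = -345/346 - 1166948 = -403764353/346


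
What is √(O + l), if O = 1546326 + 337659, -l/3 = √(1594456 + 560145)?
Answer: √(1883985 - 3*√2154601) ≈ 1371.0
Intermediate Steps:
l = -3*√2154601 (l = -3*√(1594456 + 560145) = -3*√2154601 ≈ -4403.6)
O = 1883985
√(O + l) = √(1883985 - 3*√2154601)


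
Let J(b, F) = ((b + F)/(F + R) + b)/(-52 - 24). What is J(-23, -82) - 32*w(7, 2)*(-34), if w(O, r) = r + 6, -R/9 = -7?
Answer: 3142227/361 ≈ 8704.2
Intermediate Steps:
R = 63 (R = -9*(-7) = 63)
w(O, r) = 6 + r
J(b, F) = -b/76 - (F + b)/(76*(63 + F)) (J(b, F) = ((b + F)/(F + 63) + b)/(-52 - 24) = ((F + b)/(63 + F) + b)/(-76) = ((F + b)/(63 + F) + b)*(-1/76) = (b + (F + b)/(63 + F))*(-1/76) = -b/76 - (F + b)/(76*(63 + F)))
J(-23, -82) - 32*w(7, 2)*(-34) = (-1*(-82) - 64*(-23) - 1*(-82)*(-23))/(76*(63 - 82)) - 32*(6 + 2)*(-34) = (1/76)*(82 + 1472 - 1886)/(-19) - 32*8*(-34) = (1/76)*(-1/19)*(-332) - 256*(-34) = 83/361 - 1*(-8704) = 83/361 + 8704 = 3142227/361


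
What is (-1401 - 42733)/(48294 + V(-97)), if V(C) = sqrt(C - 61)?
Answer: -1065703698/1166155297 + 22067*I*sqrt(158)/1166155297 ≈ -0.91386 + 0.00023786*I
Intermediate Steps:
V(C) = sqrt(-61 + C)
(-1401 - 42733)/(48294 + V(-97)) = (-1401 - 42733)/(48294 + sqrt(-61 - 97)) = -44134/(48294 + sqrt(-158)) = -44134/(48294 + I*sqrt(158))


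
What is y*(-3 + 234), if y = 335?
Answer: 77385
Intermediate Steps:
y*(-3 + 234) = 335*(-3 + 234) = 335*231 = 77385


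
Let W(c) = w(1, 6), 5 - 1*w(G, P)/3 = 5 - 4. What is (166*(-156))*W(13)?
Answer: -310752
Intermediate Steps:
w(G, P) = 12 (w(G, P) = 15 - 3*(5 - 4) = 15 - 3*1 = 15 - 3 = 12)
W(c) = 12
(166*(-156))*W(13) = (166*(-156))*12 = -25896*12 = -310752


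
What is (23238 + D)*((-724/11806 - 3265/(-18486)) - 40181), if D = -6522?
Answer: -12215643190954910/18187143 ≈ -6.7166e+8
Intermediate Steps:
(23238 + D)*((-724/11806 - 3265/(-18486)) - 40181) = (23238 - 6522)*((-724/11806 - 3265/(-18486)) - 40181) = 16716*((-724*1/11806 - 3265*(-1/18486)) - 40181) = 16716*((-362/5903 + 3265/18486) - 40181) = 16716*(12581363/109122858 - 40181) = 16716*(-4384652975935/109122858) = -12215643190954910/18187143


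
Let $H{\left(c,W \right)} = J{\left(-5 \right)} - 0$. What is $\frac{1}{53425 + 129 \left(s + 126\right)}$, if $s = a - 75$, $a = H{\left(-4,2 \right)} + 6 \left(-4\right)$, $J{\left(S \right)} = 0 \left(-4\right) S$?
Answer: $\frac{1}{56908} \approx 1.7572 \cdot 10^{-5}$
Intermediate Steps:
$J{\left(S \right)} = 0$ ($J{\left(S \right)} = 0 S = 0$)
$H{\left(c,W \right)} = 0$ ($H{\left(c,W \right)} = 0 - 0 = 0 + 0 = 0$)
$a = -24$ ($a = 0 + 6 \left(-4\right) = 0 - 24 = -24$)
$s = -99$ ($s = -24 - 75 = -99$)
$\frac{1}{53425 + 129 \left(s + 126\right)} = \frac{1}{53425 + 129 \left(-99 + 126\right)} = \frac{1}{53425 + 129 \cdot 27} = \frac{1}{53425 + 3483} = \frac{1}{56908}$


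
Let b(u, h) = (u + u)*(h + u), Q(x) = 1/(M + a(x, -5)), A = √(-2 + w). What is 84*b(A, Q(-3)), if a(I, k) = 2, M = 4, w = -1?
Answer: -504 + 28*I*√3 ≈ -504.0 + 48.497*I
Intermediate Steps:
A = I*√3 (A = √(-2 - 1) = √(-3) = I*√3 ≈ 1.732*I)
Q(x) = ⅙ (Q(x) = 1/(4 + 2) = 1/6 = ⅙)
b(u, h) = 2*u*(h + u) (b(u, h) = (2*u)*(h + u) = 2*u*(h + u))
84*b(A, Q(-3)) = 84*(2*(I*√3)*(⅙ + I*√3)) = 84*(2*I*√3*(⅙ + I*√3)) = 168*I*√3*(⅙ + I*√3)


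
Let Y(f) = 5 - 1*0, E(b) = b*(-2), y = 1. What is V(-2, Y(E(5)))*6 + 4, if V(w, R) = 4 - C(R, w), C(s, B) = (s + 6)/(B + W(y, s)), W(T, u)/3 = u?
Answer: 298/13 ≈ 22.923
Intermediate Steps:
E(b) = -2*b
W(T, u) = 3*u
Y(f) = 5 (Y(f) = 5 + 0 = 5)
C(s, B) = (6 + s)/(B + 3*s) (C(s, B) = (s + 6)/(B + 3*s) = (6 + s)/(B + 3*s))
V(w, R) = 4 - (6 + R)/(w + 3*R)
V(-2, Y(E(5)))*6 + 4 = ((-6 + 4*(-2) + 11*5)/(-2 + 3*5))*6 + 4 = ((-6 - 8 + 55)/(-2 + 15))*6 + 4 = (41/13)*6 + 4 = 246/13 + 4 = 298/13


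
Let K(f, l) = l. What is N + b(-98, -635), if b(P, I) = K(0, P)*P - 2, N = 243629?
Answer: 253231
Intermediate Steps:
b(P, I) = -2 + P² (b(P, I) = P*P - 2 = P² - 2 = -2 + P²)
N + b(-98, -635) = 243629 + (-2 + (-98)²) = 243629 + (-2 + 9604) = 243629 + 9602 = 253231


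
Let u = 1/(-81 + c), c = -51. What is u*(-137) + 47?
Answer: 6341/132 ≈ 48.038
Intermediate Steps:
u = -1/132 (u = 1/(-81 - 51) = 1/(-132) = -1/132 ≈ -0.0075758)
u*(-137) + 47 = -1/132*(-137) + 47 = 137/132 + 47 = 6341/132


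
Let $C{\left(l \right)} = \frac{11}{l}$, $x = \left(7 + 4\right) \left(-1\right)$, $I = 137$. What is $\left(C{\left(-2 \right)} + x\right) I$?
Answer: $- \frac{4521}{2} \approx -2260.5$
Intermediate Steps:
$x = -11$ ($x = 11 \left(-1\right) = -11$)
$\left(C{\left(-2 \right)} + x\right) I = \left(\frac{11}{-2} - 11\right) 137 = \left(11 \left(- \frac{1}{2}\right) - 11\right) 137 = \left(- \frac{11}{2} - 11\right) 137 = \left(- \frac{33}{2}\right) 137 = - \frac{4521}{2}$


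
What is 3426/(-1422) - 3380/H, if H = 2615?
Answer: -458845/123951 ≈ -3.7018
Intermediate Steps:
3426/(-1422) - 3380/H = 3426/(-1422) - 3380/2615 = 3426*(-1/1422) - 3380*1/2615 = -571/237 - 676/523 = -458845/123951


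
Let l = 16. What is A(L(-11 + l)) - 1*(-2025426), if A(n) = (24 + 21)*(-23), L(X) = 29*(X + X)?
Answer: 2024391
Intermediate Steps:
L(X) = 58*X (L(X) = 29*(2*X) = 58*X)
A(n) = -1035 (A(n) = 45*(-23) = -1035)
A(L(-11 + l)) - 1*(-2025426) = -1035 - 1*(-2025426) = -1035 + 2025426 = 2024391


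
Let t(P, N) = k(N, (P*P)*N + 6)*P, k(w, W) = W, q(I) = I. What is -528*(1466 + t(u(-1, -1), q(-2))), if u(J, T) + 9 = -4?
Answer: -3052896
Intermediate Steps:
u(J, T) = -13 (u(J, T) = -9 - 4 = -13)
t(P, N) = P*(6 + N*P²) (t(P, N) = ((P*P)*N + 6)*P = (P²*N + 6)*P = (N*P² + 6)*P = (6 + N*P²)*P = P*(6 + N*P²))
-528*(1466 + t(u(-1, -1), q(-2))) = -528*(1466 - 13*(6 - 2*(-13)²)) = -528*(1466 - 13*(6 - 2*169)) = -528*(1466 - 13*(6 - 338)) = -528*(1466 - 13*(-332)) = -528*(1466 + 4316) = -528*5782 = -3052896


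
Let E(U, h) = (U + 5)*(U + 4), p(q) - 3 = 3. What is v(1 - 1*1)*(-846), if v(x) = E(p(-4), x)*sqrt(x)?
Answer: 0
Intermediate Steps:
p(q) = 6 (p(q) = 3 + 3 = 6)
E(U, h) = (4 + U)*(5 + U) (E(U, h) = (5 + U)*(4 + U) = (4 + U)*(5 + U))
v(x) = 110*sqrt(x) (v(x) = (20 + 6**2 + 9*6)*sqrt(x) = (20 + 36 + 54)*sqrt(x) = 110*sqrt(x))
v(1 - 1*1)*(-846) = (110*sqrt(1 - 1*1))*(-846) = (110*sqrt(1 - 1))*(-846) = (110*sqrt(0))*(-846) = (110*0)*(-846) = 0*(-846) = 0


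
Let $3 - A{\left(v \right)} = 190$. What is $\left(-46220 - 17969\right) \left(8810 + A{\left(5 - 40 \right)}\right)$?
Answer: $-553501747$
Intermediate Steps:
$A{\left(v \right)} = -187$ ($A{\left(v \right)} = 3 - 190 = -187$)
$\left(-46220 - 17969\right) \left(8810 + A{\left(5 - 40 \right)}\right) = \left(-46220 - 17969\right) \left(8810 - 187\right) = \left(-64189\right) 8623 = -553501747$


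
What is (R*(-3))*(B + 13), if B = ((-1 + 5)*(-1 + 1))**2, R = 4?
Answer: -156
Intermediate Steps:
B = 0 (B = (4*0)**2 = 0**2 = 0)
(R*(-3))*(B + 13) = (4*(-3))*(0 + 13) = -12*13 = -156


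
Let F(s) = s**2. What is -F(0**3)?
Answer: 0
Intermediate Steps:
-F(0**3) = -(0**3)**2 = -1*0**2 = -1*0 = 0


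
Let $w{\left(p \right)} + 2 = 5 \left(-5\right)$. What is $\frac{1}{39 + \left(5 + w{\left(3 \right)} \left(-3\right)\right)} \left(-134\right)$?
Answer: $- \frac{134}{125} \approx -1.072$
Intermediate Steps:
$w{\left(p \right)} = -27$ ($w{\left(p \right)} = -2 + 5 \left(-5\right) = -2 - 25 = -27$)
$\frac{1}{39 + \left(5 + w{\left(3 \right)} \left(-3\right)\right)} \left(-134\right) = \frac{1}{39 + \left(5 - -81\right)} \left(-134\right) = \frac{1}{39 + \left(5 + 81\right)} \left(-134\right) = \frac{1}{39 + 86} \left(-134\right) = \frac{1}{125} \left(-134\right) = - \frac{134}{125}$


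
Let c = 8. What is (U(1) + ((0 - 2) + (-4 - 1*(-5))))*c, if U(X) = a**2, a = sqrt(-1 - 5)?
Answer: -56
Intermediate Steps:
a = I*sqrt(6) (a = sqrt(-6) = I*sqrt(6) ≈ 2.4495*I)
U(X) = -6 (U(X) = (I*sqrt(6))**2 = -6)
(U(1) + ((0 - 2) + (-4 - 1*(-5))))*c = (-6 + ((0 - 2) + (-4 - 1*(-5))))*8 = (-6 + (-2 + (-4 + 5)))*8 = (-6 + (-2 + 1))*8 = (-6 - 1)*8 = -7*8 = -56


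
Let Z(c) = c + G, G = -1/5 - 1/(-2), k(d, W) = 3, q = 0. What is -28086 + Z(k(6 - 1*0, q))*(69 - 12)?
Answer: -278979/10 ≈ -27898.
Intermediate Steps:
G = 3/10 (G = -1*⅕ - 1*(-½) = -⅕ + ½ = 3/10 ≈ 0.30000)
Z(c) = 3/10 + c (Z(c) = c + 3/10 = 3/10 + c)
-28086 + Z(k(6 - 1*0, q))*(69 - 12) = -28086 + (3/10 + 3)*(69 - 12) = -28086 + (33/10)*57 = -28086 + 1881/10 = -278979/10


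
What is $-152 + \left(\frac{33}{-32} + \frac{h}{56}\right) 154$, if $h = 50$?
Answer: $- \frac{2773}{16} \approx -173.31$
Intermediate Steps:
$-152 + \left(\frac{33}{-32} + \frac{h}{56}\right) 154 = -152 + \left(\frac{33}{-32} + \frac{50}{56}\right) 154 = -152 + \left(33 \left(- \frac{1}{32}\right) + 50 \cdot \frac{1}{56}\right) 154 = -152 + \left(- \frac{33}{32} + \frac{25}{28}\right) 154 = -152 - \frac{341}{16} = - \frac{2773}{16}$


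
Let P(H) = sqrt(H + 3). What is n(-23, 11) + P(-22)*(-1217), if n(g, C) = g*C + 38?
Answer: -215 - 1217*I*sqrt(19) ≈ -215.0 - 5304.8*I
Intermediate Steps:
P(H) = sqrt(3 + H)
n(g, C) = 38 + C*g (n(g, C) = C*g + 38 = 38 + C*g)
n(-23, 11) + P(-22)*(-1217) = (38 + 11*(-23)) + sqrt(3 - 22)*(-1217) = (38 - 253) + sqrt(-19)*(-1217) = -215 + (I*sqrt(19))*(-1217) = -215 - 1217*I*sqrt(19)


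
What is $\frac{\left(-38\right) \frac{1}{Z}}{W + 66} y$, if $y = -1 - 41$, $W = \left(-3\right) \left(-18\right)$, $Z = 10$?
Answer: $\frac{133}{100} \approx 1.33$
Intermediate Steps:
$W = 54$
$y = -42$
$\frac{\left(-38\right) \frac{1}{Z}}{W + 66} y = \frac{\left(-38\right) \frac{1}{10}}{54 + 66} \left(-42\right) = \frac{\left(-38\right) \frac{1}{10}}{120} \left(-42\right) = \frac{1}{120} \left(- \frac{19}{5}\right) \left(-42\right) = \left(- \frac{19}{600}\right) \left(-42\right) = \frac{133}{100}$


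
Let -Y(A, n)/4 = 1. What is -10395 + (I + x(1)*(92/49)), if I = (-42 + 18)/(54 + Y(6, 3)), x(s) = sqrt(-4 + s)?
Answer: -259887/25 + 92*I*sqrt(3)/49 ≈ -10395.0 + 3.252*I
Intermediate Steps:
Y(A, n) = -4 (Y(A, n) = -4*1 = -4)
I = -12/25 (I = (-42 + 18)/(54 - 4) = -24/50 = -24*1/50 = -12/25 ≈ -0.48000)
-10395 + (I + x(1)*(92/49)) = -10395 + (-12/25 + sqrt(-4 + 1)*(92/49)) = -10395 + (-12/25 + sqrt(-3)*(92*(1/49))) = -10395 + (-12/25 + (I*sqrt(3))*(92/49)) = -10395 + (-12/25 + 92*I*sqrt(3)/49) = -259887/25 + 92*I*sqrt(3)/49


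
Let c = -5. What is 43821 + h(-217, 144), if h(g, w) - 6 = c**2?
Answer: 43852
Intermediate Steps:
h(g, w) = 31 (h(g, w) = 6 + (-5)**2 = 6 + 25 = 31)
43821 + h(-217, 144) = 43821 + 31 = 43852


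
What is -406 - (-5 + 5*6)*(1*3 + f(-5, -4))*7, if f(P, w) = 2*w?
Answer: 469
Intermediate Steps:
-406 - (-5 + 5*6)*(1*3 + f(-5, -4))*7 = -406 - (-5 + 5*6)*(1*3 + 2*(-4))*7 = -406 - (-5 + 30)*(3 - 8)*7 = -406 - 25*(-5)*7 = -406 - (-125)*7 = -406 - 1*(-875) = -406 + 875 = 469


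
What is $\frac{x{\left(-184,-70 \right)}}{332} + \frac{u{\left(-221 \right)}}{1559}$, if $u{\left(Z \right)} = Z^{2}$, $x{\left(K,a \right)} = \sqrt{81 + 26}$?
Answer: $\frac{48841}{1559} + \frac{\sqrt{107}}{332} \approx 31.36$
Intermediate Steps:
$x{\left(K,a \right)} = \sqrt{107}$
$\frac{x{\left(-184,-70 \right)}}{332} + \frac{u{\left(-221 \right)}}{1559} = \frac{\sqrt{107}}{332} + \frac{\left(-221\right)^{2}}{1559} = \sqrt{107} \cdot \frac{1}{332} + 48841 \cdot \frac{1}{1559} = \frac{\sqrt{107}}{332} + \frac{48841}{1559} = \frac{48841}{1559} + \frac{\sqrt{107}}{332}$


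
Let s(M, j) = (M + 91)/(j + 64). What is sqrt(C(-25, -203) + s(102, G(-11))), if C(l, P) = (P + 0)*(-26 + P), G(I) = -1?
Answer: sqrt(20502118)/21 ≈ 215.62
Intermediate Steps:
C(l, P) = P*(-26 + P)
s(M, j) = (91 + M)/(64 + j)
sqrt(C(-25, -203) + s(102, G(-11))) = sqrt(-203*(-26 - 203) + (91 + 102)/(64 - 1)) = sqrt(-203*(-229) + 193/63) = sqrt(46487 + (1/63)*193) = sqrt(46487 + 193/63) = sqrt(2928874/63) = sqrt(20502118)/21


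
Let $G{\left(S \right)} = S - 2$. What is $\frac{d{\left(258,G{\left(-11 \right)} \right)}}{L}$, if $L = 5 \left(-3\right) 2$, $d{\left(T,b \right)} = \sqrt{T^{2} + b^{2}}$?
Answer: $- \frac{\sqrt{66733}}{30} \approx -8.6109$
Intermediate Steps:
$G{\left(S \right)} = -2 + S$ ($G{\left(S \right)} = S - 2 = -2 + S$)
$L = -30$ ($L = \left(-15\right) 2 = -30$)
$\frac{d{\left(258,G{\left(-11 \right)} \right)}}{L} = \frac{\sqrt{258^{2} + \left(-2 - 11\right)^{2}}}{-30} = \sqrt{66564 + \left(-13\right)^{2}} \left(- \frac{1}{30}\right) = \sqrt{66564 + 169} \left(- \frac{1}{30}\right) = \sqrt{66733} \left(- \frac{1}{30}\right) = - \frac{\sqrt{66733}}{30}$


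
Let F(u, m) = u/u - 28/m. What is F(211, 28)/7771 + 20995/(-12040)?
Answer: -4199/2408 ≈ -1.7438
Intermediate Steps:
F(u, m) = 1 - 28/m
F(211, 28)/7771 + 20995/(-12040) = ((-28 + 28)/28)/7771 + 20995/(-12040) = ((1/28)*0)*(1/7771) + 20995*(-1/12040) = 0*(1/7771) - 4199/2408 = 0 - 4199/2408 = -4199/2408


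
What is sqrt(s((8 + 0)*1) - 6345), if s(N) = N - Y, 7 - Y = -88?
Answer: 4*I*sqrt(402) ≈ 80.2*I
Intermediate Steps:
Y = 95 (Y = 7 - 1*(-88) = 7 + 88 = 95)
s(N) = -95 + N (s(N) = N - 1*95 = N - 95 = -95 + N)
sqrt(s((8 + 0)*1) - 6345) = sqrt((-95 + (8 + 0)*1) - 6345) = sqrt((-95 + 8*1) - 6345) = sqrt((-95 + 8) - 6345) = sqrt(-87 - 6345) = sqrt(-6432) = 4*I*sqrt(402)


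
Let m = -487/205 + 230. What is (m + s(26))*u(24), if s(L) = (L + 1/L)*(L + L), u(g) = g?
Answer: 7781592/205 ≈ 37959.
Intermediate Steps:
m = 46663/205 (m = -487*1/205 + 230 = -487/205 + 230 = 46663/205 ≈ 227.62)
s(L) = 2*L*(L + 1/L) (s(L) = (L + 1/L)*(2*L) = 2*L*(L + 1/L))
(m + s(26))*u(24) = (46663/205 + (2 + 2*26**2))*24 = (46663/205 + (2 + 2*676))*24 = (46663/205 + (2 + 1352))*24 = (46663/205 + 1354)*24 = (324233/205)*24 = 7781592/205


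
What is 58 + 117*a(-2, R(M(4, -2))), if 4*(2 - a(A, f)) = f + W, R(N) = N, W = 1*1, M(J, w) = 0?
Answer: 1051/4 ≈ 262.75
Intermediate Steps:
W = 1
a(A, f) = 7/4 - f/4 (a(A, f) = 2 - (f + 1)/4 = 2 - (1 + f)/4 = 2 + (-¼ - f/4) = 7/4 - f/4)
58 + 117*a(-2, R(M(4, -2))) = 58 + 117*(7/4 - ¼*0) = 58 + 117*(7/4 + 0) = 58 + 117*(7/4) = 58 + 819/4 = 1051/4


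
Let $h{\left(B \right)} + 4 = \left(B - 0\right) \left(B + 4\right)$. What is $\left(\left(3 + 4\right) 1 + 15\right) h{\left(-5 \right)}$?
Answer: $22$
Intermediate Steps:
$h{\left(B \right)} = -4 + B \left(4 + B\right)$ ($h{\left(B \right)} = -4 + \left(B - 0\right) \left(B + 4\right) = -4 + \left(B + 0\right) \left(4 + B\right) = -4 + B \left(4 + B\right)$)
$\left(\left(3 + 4\right) 1 + 15\right) h{\left(-5 \right)} = \left(\left(3 + 4\right) 1 + 15\right) \left(-4 + \left(-5\right)^{2} + 4 \left(-5\right)\right) = \left(7 \cdot 1 + 15\right) \left(-4 + 25 - 20\right) = \left(7 + 15\right) 1 = 22 \cdot 1 = 22$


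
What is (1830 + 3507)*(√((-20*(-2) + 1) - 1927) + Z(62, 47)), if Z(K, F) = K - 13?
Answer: 261513 + 5337*I*√1886 ≈ 2.6151e+5 + 2.3178e+5*I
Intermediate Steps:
Z(K, F) = -13 + K
(1830 + 3507)*(√((-20*(-2) + 1) - 1927) + Z(62, 47)) = (1830 + 3507)*(√((-20*(-2) + 1) - 1927) + (-13 + 62)) = 5337*(√((40 + 1) - 1927) + 49) = 5337*(√(41 - 1927) + 49) = 5337*(√(-1886) + 49) = 5337*(I*√1886 + 49) = 5337*(49 + I*√1886) = 261513 + 5337*I*√1886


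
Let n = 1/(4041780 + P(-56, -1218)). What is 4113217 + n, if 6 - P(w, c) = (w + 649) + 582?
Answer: 16619909855588/4040611 ≈ 4.1132e+6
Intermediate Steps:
P(w, c) = -1225 - w (P(w, c) = 6 - ((w + 649) + 582) = 6 - ((649 + w) + 582) = 6 - (1231 + w) = 6 + (-1231 - w) = -1225 - w)
n = 1/4040611 (n = 1/(4041780 + (-1225 - 1*(-56))) = 1/(4041780 + (-1225 + 56)) = 1/(4041780 - 1169) = 1/4040611 ≈ 2.4749e-7)
4113217 + n = 4113217 + 1/4040611 = 16619909855588/4040611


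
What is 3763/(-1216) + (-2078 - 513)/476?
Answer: -1235461/144704 ≈ -8.5378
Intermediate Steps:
3763/(-1216) + (-2078 - 513)/476 = 3763*(-1/1216) - 2591*1/476 = -3763/1216 - 2591/476 = -1235461/144704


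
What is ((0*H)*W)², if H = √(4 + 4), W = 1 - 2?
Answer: 0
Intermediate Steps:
W = -1
H = 2*√2 (H = √8 = 2*√2 ≈ 2.8284)
((0*H)*W)² = ((0*(2*√2))*(-1))² = (0*(-1))² = 0² = 0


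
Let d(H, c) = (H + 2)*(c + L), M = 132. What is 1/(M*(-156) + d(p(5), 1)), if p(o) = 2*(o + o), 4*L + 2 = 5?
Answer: -2/41107 ≈ -4.8654e-5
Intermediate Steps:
L = ¾ (L = -½ + (¼)*5 = -½ + 5/4 = ¾ ≈ 0.75000)
p(o) = 4*o (p(o) = 2*(2*o) = 4*o)
d(H, c) = (2 + H)*(¾ + c) (d(H, c) = (H + 2)*(c + ¾) = (2 + H)*(¾ + c))
1/(M*(-156) + d(p(5), 1)) = 1/(132*(-156) + (3/2 + 2*1 + 3*(4*5)/4 + (4*5)*1)) = 1/(-20592 + (3/2 + 2 + (¾)*20 + 20*1)) = 1/(-20592 + (3/2 + 2 + 15 + 20)) = 1/(-20592 + 77/2) = 1/(-41107/2) = -2/41107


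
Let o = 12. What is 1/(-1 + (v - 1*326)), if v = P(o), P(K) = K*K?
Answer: -1/183 ≈ -0.0054645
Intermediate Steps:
P(K) = K²
v = 144 (v = 12² = 144)
1/(-1 + (v - 1*326)) = 1/(-1 + (144 - 1*326)) = 1/(-1 + (144 - 326)) = 1/(-1 - 182) = 1/(-183) = -1/183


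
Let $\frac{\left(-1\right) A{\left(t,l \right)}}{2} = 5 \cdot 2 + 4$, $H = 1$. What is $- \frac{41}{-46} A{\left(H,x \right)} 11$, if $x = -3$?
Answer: $- \frac{6314}{23} \approx -274.52$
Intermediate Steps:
$A{\left(t,l \right)} = -28$ ($A{\left(t,l \right)} = - 2 \left(5 \cdot 2 + 4\right) = - 2 \left(10 + 4\right) = \left(-2\right) 14 = -28$)
$- \frac{41}{-46} A{\left(H,x \right)} 11 = - \frac{41}{-46} \left(-28\right) 11 = \left(-41\right) \left(- \frac{1}{46}\right) \left(-28\right) 11 = \frac{41}{46} \left(-28\right) 11 = \left(- \frac{574}{23}\right) 11 = - \frac{6314}{23}$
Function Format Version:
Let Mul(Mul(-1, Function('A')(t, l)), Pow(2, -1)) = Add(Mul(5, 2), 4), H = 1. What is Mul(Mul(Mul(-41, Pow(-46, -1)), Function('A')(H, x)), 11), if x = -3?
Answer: Rational(-6314, 23) ≈ -274.52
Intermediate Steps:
Function('A')(t, l) = -28 (Function('A')(t, l) = Mul(-2, Add(Mul(5, 2), 4)) = Mul(-2, Add(10, 4)) = Mul(-2, 14) = -28)
Mul(Mul(Mul(-41, Pow(-46, -1)), Function('A')(H, x)), 11) = Mul(Mul(Mul(-41, Pow(-46, -1)), -28), 11) = Mul(Mul(Mul(-41, Rational(-1, 46)), -28), 11) = Mul(Mul(Rational(41, 46), -28), 11) = Mul(Rational(-574, 23), 11) = Rational(-6314, 23)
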